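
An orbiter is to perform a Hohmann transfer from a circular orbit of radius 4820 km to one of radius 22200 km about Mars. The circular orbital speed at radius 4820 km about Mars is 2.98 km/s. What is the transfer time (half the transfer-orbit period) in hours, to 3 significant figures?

t = 6.62 hours

From the circular-orbit relation v² = μ/r at r = 4820 km: μ = v²r = (2.98)² × 4820 = 42803.5 km³/s².
The Hohmann ellipse has a_t = (r₁ + r₂)/2 = 13510 km.
Transfer time t = π√(a_t³/μ) = π√((13510)³ / 42803.5) = 23840 s.
Converting: 23840 s ÷ 3600 s/hour = 6.62 hours.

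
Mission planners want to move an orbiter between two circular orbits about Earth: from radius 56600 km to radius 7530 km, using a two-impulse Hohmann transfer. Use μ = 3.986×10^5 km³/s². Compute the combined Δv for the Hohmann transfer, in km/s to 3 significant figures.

Δv = 3.76 km/s

Transfer-ellipse semi-major axis a_t = (r₁ + r₂)/2 = (56600 + 7530)/2 = 32065 km.
At r₁ the circular-orbit speed is v₁ = √(μ/r₁) = 2.653753 km/s.
Transfer-orbit speed at r₁ (vis-viva): v_a = √[μ(2/r₁ − 1/a_t)] = 1.286004 km/s.
First burn Δv₁ = |v_a − v₁| = 1.3677 km/s.
Circular speed at r₂: v₂ = √(μ/r₂) = 7.27564 km/s.
Transfer-orbit speed at r₂: v_p = √[μ(2/r₂ − 1/a_t)] = 9.66638 km/s.
Second burn Δv₂ = |v₂ − v_p| = 2.3907 km/s.
Δv = Δv₁ + Δv₂ = 1.3677 + 2.3907 = 3.758 km/s.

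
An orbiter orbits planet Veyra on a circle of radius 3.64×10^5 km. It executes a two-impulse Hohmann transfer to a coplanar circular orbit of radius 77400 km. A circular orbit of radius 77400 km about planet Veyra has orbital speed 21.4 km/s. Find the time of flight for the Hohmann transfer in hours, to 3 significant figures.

From the circular-orbit relation v² = μ/r at r = 77400 km: μ = v²r = (21.4)² × 77400 = 3.54461×10^7 km³/s².
Transfer-ellipse semi-major axis a_t = (r₁ + r₂)/2 = (3.640×10^5 + 77400)/2 = 2.207×10^5 km.
By Kepler's third law the transfer-orbit period is T = 2π√(a_t³/μ), so t = T/2 = 54710 s.
Converting: 54710 s ÷ 3600 s/hour = 15.2 hours.

t = 15.2 hours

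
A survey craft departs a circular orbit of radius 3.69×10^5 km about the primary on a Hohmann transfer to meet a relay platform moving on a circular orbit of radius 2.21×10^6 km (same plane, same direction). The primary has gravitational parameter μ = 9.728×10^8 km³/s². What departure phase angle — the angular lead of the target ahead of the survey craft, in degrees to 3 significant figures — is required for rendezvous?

φ = 99.8°

The Hohmann ellipse has a_t = (r₁ + r₂)/2 = 1.2895×10^6 km.
The half-period of the transfer ellipse is t = π√(a_t³/μ) = 1.475×10^5 s.
The target's mean motion on its circular orbit is ω₂ = √(μ/r₂³) = 9.493×10^-6 rad/s.
Angle swept by the target during transfer: ω₂·t = 1.4002 rad = 80.23°.
Arrival is 180° from departure on the ellipse, so φ = 180° − 80.23° = 99.8°.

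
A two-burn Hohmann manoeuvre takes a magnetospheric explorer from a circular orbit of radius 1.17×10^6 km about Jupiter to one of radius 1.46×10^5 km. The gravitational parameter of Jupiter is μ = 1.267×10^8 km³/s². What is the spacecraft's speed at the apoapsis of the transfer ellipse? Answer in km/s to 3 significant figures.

Semi-major axis of the transfer orbit: a_t = (1.170×10^6 + 1.460×10^5)/2 = 6.580×10^5 km.
The apoapsis of the transfer ellipse is at r = 1.170×10^6 km.
Applying v² = μ(2/r − 1/a_t): v = 4.902 km/s.

v = 4.90 km/s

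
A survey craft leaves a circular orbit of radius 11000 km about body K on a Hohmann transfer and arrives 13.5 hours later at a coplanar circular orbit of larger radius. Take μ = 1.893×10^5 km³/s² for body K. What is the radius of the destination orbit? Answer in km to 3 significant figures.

r₂ = 60300 km

Transfer time t = 13.5 hours = 48600 s, and t = π√(a_t³/μ).
So a_t = (μ t²/π²)^(1/3) = (1.893×10^5 × (48600)² / π²)^(1/3) = 35648 km.
Since a_t = (r₁ + r₂)/2, r₂ = 2a_t − r₁ = 2×35648 − 11000 = 60296 km.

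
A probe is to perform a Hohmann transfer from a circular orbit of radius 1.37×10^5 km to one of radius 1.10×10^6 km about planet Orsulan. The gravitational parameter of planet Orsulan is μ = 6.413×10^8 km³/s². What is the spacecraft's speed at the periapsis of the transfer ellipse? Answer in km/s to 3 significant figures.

v = 91.2 km/s

Semi-major axis of the transfer orbit: a_t = (1.370×10^5 + 1.100×10^6)/2 = 6.185×10^5 km.
The periapsis of the transfer ellipse is at r = 1.370×10^5 km.
Vis-viva: v = √[μ(2/r − 1/a_t)] = √[6.413×10^8 × (2/1.370×10^5 − 1/6.185×10^5)] = 91.24 km/s.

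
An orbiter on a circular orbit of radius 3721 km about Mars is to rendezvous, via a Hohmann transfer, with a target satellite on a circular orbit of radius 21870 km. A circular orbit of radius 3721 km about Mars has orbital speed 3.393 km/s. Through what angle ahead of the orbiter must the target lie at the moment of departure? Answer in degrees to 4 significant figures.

φ = 99.45°

From the circular-orbit relation v² = μ/r at r = 3721 km: μ = v²r = (3.393)² × 3721 = 42837.8 km³/s².
Transfer-ellipse semi-major axis a_t = (r₁ + r₂)/2 = (3721 + 21870)/2 = 12795.5 km.
Transfer time t = π√(a_t³/μ) = 21970 s.
The target's mean motion on its circular orbit is ω₂ = √(μ/r₂³) = 6.399×10^-5 rad/s.
Angle swept by the target during transfer: ω₂·t = 1.4059 rad = 80.55°.
Arrival is 180° from departure on the ellipse, so φ = 180° − 80.55° = 99.45°.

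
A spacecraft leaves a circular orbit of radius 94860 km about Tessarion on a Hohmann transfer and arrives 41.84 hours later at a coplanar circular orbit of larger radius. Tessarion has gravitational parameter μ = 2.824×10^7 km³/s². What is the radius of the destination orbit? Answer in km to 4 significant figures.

r₂ = 7.089×10^5 km

Transfer time t = 41.84 hours = 1.50624×10^5 s, and t = π√(a_t³/μ).
So a_t = (μ t²/π²)^(1/3) = (2.824×10^7 × (1.50624×10^5)² / π²)^(1/3) = 4.0190×10^5 km.
Since a_t = (r₁ + r₂)/2, r₂ = 2a_t − r₁ = 2×4.0190×10^5 − 94860 = 7.0894×10^5 km.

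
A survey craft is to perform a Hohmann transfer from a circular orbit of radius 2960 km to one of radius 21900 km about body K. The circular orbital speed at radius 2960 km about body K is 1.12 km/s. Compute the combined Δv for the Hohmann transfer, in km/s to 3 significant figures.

From the circular-orbit relation v² = μ/r at r = 2960 km: μ = v²r = (1.12)² × 2960 = 3713.02 km³/s².
Semi-major axis of the transfer orbit: a_t = (2960 + 21900)/2 = 12430 km.
At r₁ the circular-orbit speed is v₁ = √(μ/r₁) = 1.12000 km/s.
Transfer-orbit speed at r₁ (vis-viva equation): v_p = √[μ(2/r₁ − 1/a_t)] = 1.48664 km/s.
First burn Δv₁ = |v_p − v₁| = 0.36664 km/s.
Circular speed at r₂: v₂ = √(μ/r₂) = 0.4117578 km/s.
Transfer-orbit speed at r₂: v_a = √[μ(2/r₂ − 1/a_t)] = 0.2009334 km/s.
Second burn Δv₂ = |v₂ − v_a| = 0.21082 km/s.
Total Δv = Δv₁ + Δv₂ = 0.5775 km/s.

Δv = 0.577 km/s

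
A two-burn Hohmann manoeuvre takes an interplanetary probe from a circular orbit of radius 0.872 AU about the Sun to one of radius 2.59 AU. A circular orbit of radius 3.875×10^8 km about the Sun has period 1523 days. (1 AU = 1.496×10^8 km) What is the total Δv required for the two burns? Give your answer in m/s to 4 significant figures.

Δv = 12490 m/s

From Kepler's third law T² = 4π²r³/μ at r = 3.875×10^8 km, T = 1523 days = 1523 × 86400 s = 1.315872×10^8 s: μ = 4π²r³/T² = 1.32662×10^11 km³/s².
In km: r₁ = 0.872 × 1.496×10^8 = 1.304512×10^8 km; r₂ = 2.59 × 1.496×10^8 = 3.87464×10^8 km.
The Hohmann ellipse has a_t = (r₁ + r₂)/2 = 2.589576×10^8 km.
Circular speed at r₁: v₁ = √(μ/r₁) = √(1.32662×10^11/1.304512×10^8) = 31.890 km/s.
On the transfer ellipse at r₁, vis-viva equation gives v_p = √[μ(2/r₁ − 1/a_t)] = 39.008 km/s.
First burn Δv₁ = |v_p − v₁| = 7.118 km/s.
Circular speed at r₂: v₂ = √(μ/r₂) = 18.504 km/s.
Transfer-orbit speed at r₂: v_a = √[μ(2/r₂ − 1/a_t)] = 13.133 km/s.
Second burn Δv₂ = |v₂ − v_a| = 5.371 km/s.
Δv = Δv₁ + Δv₂ = 7.118 + 5.371 = 12.49 km/s.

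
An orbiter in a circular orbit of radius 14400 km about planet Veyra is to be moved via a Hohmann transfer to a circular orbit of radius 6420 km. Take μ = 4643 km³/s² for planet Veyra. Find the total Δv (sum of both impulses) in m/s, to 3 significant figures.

Transfer-ellipse semi-major axis a_t = (r₁ + r₂)/2 = (14400 + 6420)/2 = 10410 km.
At r₁ the circular-orbit speed is v₁ = √(μ/r₁) = 0.5678 km/s.
Transfer-orbit speed at r₁ (vis-viva): v_a = √[μ(2/r₁ − 1/a_t)] = 0.4459 km/s.
First burn Δv₁ = |v_a − v₁| = 0.1219 km/s.
At r₂, v₂ = √(μ/r₂) = 0.85042 km/s.
Transfer-orbit speed at r₂: v_p = √[μ(2/r₂ − 1/a_t)] = 1.0002 km/s.
Second burn Δv₂ = |v₂ − v_p| = 0.1498 km/s.
Total Δv = Δv₁ + Δv₂ = 0.2717 km/s.

Δv = 272 m/s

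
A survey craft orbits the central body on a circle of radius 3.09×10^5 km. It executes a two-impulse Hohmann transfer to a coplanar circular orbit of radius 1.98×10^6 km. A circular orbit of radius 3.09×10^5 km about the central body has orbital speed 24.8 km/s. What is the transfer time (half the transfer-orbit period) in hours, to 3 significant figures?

t = 77.5 hours

From the circular-orbit relation v² = μ/r at r = 3.09×10^5 km: μ = v²r = (24.8)² × 3.09×10^5 = 1.90047×10^8 km³/s².
The Hohmann ellipse has a_t = (r₁ + r₂)/2 = 1.1445×10^6 km.
Transfer time t = π√(a_t³/μ) = π√((1.1445×10^6)³ / 1.90047×10^8) = 2.790×10^5 s.
Converting: 2.790×10^5 s ÷ 3600 s/hour = 77.5 hours.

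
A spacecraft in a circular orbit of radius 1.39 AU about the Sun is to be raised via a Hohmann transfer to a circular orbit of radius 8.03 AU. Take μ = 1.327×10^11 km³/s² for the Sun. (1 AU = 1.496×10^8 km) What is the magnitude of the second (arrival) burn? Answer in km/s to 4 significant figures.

Δv₂ = 4.801 km/s

In km: r₁ = 1.39 × 1.496×10^8 = 2.07944×10^8 km; r₂ = 8.03 × 1.496×10^8 = 1.201288×10^9 km.
Transfer-ellipse semi-major axis a_t = (r₁ + r₂)/2 = (2.07944×10^8 + 1.201288×10^9)/2 = 7.04616×10^8 km.
On the circular orbit at r = 1.201288×10^9 km, v_c = √(μ/r) = 10.5102 km/s.
Vis-viva on the transfer ellipse at r = 1.201288×10^9 km gives v_t = √[μ(2/r − 1/a_t)] = 5.70964 km/s.
Δv₂ = |v_t − v_c| = |5.70964 − 10.5102| = 4.801 km/s.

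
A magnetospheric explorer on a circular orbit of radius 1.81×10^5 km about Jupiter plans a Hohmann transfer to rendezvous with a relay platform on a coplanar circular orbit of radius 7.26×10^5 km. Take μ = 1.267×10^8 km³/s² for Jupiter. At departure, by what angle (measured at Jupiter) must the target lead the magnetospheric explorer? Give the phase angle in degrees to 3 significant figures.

φ = 91.1°

The Hohmann ellipse has a_t = (r₁ + r₂)/2 = 4.535×10^5 km.
Transfer time t = π√(a_t³/μ) = 85240 s.
Target angular speed ω₂ = √(μ/r₂³) = 1.820×10^-5 rad/s.
Angle swept by the target during transfer: ω₂·t = 1.551 rad = 88.87°.
Arrival is 180° from departure on the ellipse, so φ = 180° − 88.87° = 91.1°.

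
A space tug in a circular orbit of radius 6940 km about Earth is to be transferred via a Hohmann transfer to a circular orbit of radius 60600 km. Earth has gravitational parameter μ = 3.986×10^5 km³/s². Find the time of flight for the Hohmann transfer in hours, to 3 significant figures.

t = 8.58 hours

Transfer-ellipse semi-major axis a_t = (r₁ + r₂)/2 = (6940 + 60600)/2 = 33770 km.
Half the transfer-orbit period gives t = π√(a_t³/μ) = 30880 s.
Converting: 30880 s ÷ 3600 s/hour = 8.58 hours.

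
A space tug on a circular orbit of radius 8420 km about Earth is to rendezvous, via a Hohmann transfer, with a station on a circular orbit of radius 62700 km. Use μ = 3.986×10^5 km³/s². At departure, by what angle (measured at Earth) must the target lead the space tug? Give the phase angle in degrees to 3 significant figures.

The Hohmann ellipse has a_t = (r₁ + r₂)/2 = 35560 km.
The half-period of the transfer ellipse is t = π√(a_t³/μ) = 33370 s.
Target angular speed ω₂ = √(μ/r₂³) = 4.021×10^-5 rad/s.
Angle swept by the target during transfer: ω₂·t = 1.3418 rad = 76.88°.
The space tug traverses 180° on the transfer ellipse, so the target must lead by 180° − 76.88° = 103°.

φ = 103°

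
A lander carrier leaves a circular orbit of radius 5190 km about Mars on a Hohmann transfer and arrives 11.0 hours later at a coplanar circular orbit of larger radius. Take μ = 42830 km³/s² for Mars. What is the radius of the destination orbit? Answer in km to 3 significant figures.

Transfer time t = 11.0 hours = 39600 s, and t = π√(a_t³/μ).
So a_t = (μ t²/π²)^(1/3) = (42830 × (39600)² / π²)^(1/3) = 18950 km.
Since a_t = (r₁ + r₂)/2, r₂ = 2a_t − r₁ = 2×18950 − 5190 = 32710 km.

r₂ = 32700 km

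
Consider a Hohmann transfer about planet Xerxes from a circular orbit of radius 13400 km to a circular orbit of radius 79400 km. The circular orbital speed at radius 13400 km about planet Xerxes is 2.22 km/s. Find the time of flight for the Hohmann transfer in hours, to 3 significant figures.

t = 33.9 hours

From the circular-orbit relation v² = μ/r at r = 13400 km: μ = v²r = (2.22)² × 13400 = 66040.6 km³/s².
The Hohmann ellipse has a_t = (r₁ + r₂)/2 = 46400 km.
By Kepler's third law the transfer-orbit period is T = 2π√(a_t³/μ), so t = T/2 = 1.222×10^5 s.
Converting: 1.222×10^5 s ÷ 3600 s/hour = 33.9 hours.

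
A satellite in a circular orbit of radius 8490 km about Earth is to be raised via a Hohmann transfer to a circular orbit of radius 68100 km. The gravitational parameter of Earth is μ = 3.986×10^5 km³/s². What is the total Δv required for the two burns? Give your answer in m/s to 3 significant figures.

Δv = 3570 m/s

Semi-major axis of the transfer orbit: a_t = (8490 + 68100)/2 = 38295 km.
Circular speed at r₁: v₁ = √(μ/r₁) = √(3.986×10^5/8490) = 6.85196 km/s.
Transfer-orbit speed at r₁ (vis-viva equation): v_p = √[μ(2/r₁ − 1/a_t)] = 9.13729 km/s.
First burn Δv₁ = |v_p − v₁| = 2.28533 km/s.
Circular speed at r₂: v₂ = √(μ/r₂) = 2.41933 km/s.
Transfer-orbit speed at r₂: v_a = √[μ(2/r₂ − 1/a_t)] = 1.13914 km/s.
Second burn Δv₂ = |v₂ − v_a| = 1.28019 km/s.
Δv = Δv₁ + Δv₂ = 2.28533 + 1.28019 = 3.566 km/s.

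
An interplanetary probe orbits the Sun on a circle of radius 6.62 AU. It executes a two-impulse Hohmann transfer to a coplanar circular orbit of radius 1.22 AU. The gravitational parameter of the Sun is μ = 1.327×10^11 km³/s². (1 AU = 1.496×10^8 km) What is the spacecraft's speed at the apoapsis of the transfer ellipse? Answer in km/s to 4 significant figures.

v = 6.458 km/s

In km: r₁ = 6.62 × 1.496×10^8 = 9.90352×10^8 km; r₂ = 1.22 × 1.496×10^8 = 1.82512×10^8 km.
The Hohmann ellipse has a_t = (r₁ + r₂)/2 = 5.86432×10^8 km.
At apoapsis, r = 9.90352×10^8 km.
Applying v² = μ(2/r − 1/a_t): v = 6.458 km/s.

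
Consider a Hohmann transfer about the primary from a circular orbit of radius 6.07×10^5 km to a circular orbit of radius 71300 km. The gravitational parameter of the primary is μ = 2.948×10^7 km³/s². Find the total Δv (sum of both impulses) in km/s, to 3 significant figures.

Semi-major axis of the transfer orbit: a_t = (6.070×10^5 + 71300)/2 = 3.3915×10^5 km.
Circular speed at r₁: v₁ = √(μ/r₁) = √(2.948×10^7/6.070×10^5) = 6.969 km/s.
Transfer-orbit speed at r₁ (vis-viva equation): v_a = √[μ(2/r₁ − 1/a_t)] = 3.195 km/s.
First burn Δv₁ = |v_a − v₁| = 3.774 km/s.
At r₂, v₂ = √(μ/r₂) = 20.334 km/s.
Transfer-orbit speed at r₂: v_p = √[μ(2/r₂ − 1/a_t)] = 27.203 km/s.
Second burn Δv₂ = |v₂ − v_p| = 6.869 km/s.
Total Δv = Δv₁ + Δv₂ = 10.64 km/s.

Δv = 10.6 km/s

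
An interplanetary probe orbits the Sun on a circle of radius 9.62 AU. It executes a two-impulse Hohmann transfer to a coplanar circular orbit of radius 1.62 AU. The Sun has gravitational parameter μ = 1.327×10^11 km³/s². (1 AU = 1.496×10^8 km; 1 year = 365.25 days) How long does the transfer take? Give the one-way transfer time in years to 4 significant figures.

In km: r₁ = 9.62 × 1.496×10^8 = 1.439152×10^9 km; r₂ = 1.62 × 1.496×10^8 = 2.42352×10^8 km.
The Hohmann ellipse has a_t = (r₁ + r₂)/2 = 8.40752×10^8 km.
By Kepler's third law the transfer-orbit period is T = 2π√(a_t³/μ), so t = T/2 = 2.1024×10^8 s.
Converting: 2.1024×10^8 s ÷ 3.15576×10^7 s/year (365.25 × 86400) = 6.662 years.

t = 6.662 years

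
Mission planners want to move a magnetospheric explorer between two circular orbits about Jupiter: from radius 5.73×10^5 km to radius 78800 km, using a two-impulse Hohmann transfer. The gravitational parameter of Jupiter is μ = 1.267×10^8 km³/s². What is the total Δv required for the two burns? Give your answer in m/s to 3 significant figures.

Δv = 20600 m/s

Semi-major axis of the transfer orbit: a_t = (5.730×10^5 + 78800)/2 = 3.259×10^5 km.
Circular speed at r₁: v₁ = √(μ/r₁) = √(1.267×10^8/5.730×10^5) = 14.87 km/s.
On the transfer ellipse at r₁, vis-viva equation gives v_a = √[μ(2/r₁ − 1/a_t)] = 7.312 km/s.
First burn Δv₁ = |v_a − v₁| = 7.558 km/s.
Circular speed at r₂: v₂ = √(μ/r₂) = 40.10 km/s.
Transfer-orbit speed at r₂: v_p = √[μ(2/r₂ − 1/a_t)] = 53.17 km/s.
Second burn Δv₂ = |v₂ − v_p| = 13.07 km/s.
Δv = Δv₁ + Δv₂ = 7.558 + 13.07 = 20.63 km/s.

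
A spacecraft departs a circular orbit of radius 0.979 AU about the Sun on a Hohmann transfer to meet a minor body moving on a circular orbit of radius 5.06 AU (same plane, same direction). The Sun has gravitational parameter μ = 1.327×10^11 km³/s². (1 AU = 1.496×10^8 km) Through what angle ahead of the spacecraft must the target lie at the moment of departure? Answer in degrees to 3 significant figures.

φ = 97.0°

In km: r₁ = 0.979 × 1.496×10^8 = 1.464584×10^8 km; r₂ = 5.06 × 1.496×10^8 = 7.56976×10^8 km.
Semi-major axis of the transfer orbit: a_t = (1.464584×10^8 + 7.56976×10^8)/2 = 4.517172×10^8 km.
Transfer time t = π√(a_t³/μ) = 8.280×10^7 s.
The target's mean motion on its circular orbit is ω₂ = √(μ/r₂³) = 1.749×10^-8 rad/s.
Angle swept by the target during transfer: ω₂·t = 1.4482 rad = 82.98°.
Arrival is 180° from departure on the ellipse, so φ = 180° − 82.98° = 97.0°.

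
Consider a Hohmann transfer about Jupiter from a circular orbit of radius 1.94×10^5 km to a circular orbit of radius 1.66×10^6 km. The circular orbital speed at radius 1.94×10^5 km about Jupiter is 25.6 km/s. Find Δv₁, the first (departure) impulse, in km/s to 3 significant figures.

Δv₁ = 8.66 km/s

From the circular-orbit relation v² = μ/r at r = 1.94×10^5 km: μ = v²r = (25.6)² × 1.94×10^5 = 1.27140×10^8 km³/s².
The Hohmann ellipse has a_t = (r₁ + r₂)/2 = 9.270×10^5 km.
Circular speed at r = 1.940×10^5 km: v_c = √(μ/r) = 25.600 km/s.
Vis-viva on the transfer ellipse at r = 1.940×10^5 km gives v_t = √[μ(2/r − 1/a_t)] = 34.257 km/s.
Δv₁ = |v_t − v_c| = |34.257 − 25.600| = 8.657 km/s.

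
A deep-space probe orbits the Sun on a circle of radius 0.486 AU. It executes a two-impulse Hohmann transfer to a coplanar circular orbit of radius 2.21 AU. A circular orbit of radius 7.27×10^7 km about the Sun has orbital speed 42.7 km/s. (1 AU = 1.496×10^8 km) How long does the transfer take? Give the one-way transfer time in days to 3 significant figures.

From the circular-orbit relation v² = μ/r at r = 7.27×10^7 km: μ = v²r = (42.7)² × 7.27×10^7 = 1.32553×10^11 km³/s².
In km: r₁ = 0.486 × 1.496×10^8 = 7.27056×10^7 km; r₂ = 2.21 × 1.496×10^8 = 3.30616×10^8 km.
Transfer-ellipse semi-major axis a_t = (r₁ + r₂)/2 = (7.27056×10^7 + 3.30616×10^8)/2 = 2.016608×10^8 km.
Half the transfer-orbit period gives t = π√(a_t³/μ) = 2.471×10^7 s.
Converting: 2.471×10^7 s ÷ 86400 s/day = 286 days.

t = 286 days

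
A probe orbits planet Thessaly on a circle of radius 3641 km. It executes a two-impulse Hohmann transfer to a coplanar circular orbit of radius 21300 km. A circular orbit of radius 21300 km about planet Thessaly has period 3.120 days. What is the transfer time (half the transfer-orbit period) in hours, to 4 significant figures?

From Kepler's third law T² = 4π²r³/μ at r = 21300 km, T = 3.120 days = 3.120 × 86400 s = 2.69568×10^5 s: μ = 4π²r³/T² = 5250.03 km³/s².
Semi-major axis of the transfer orbit: a_t = (3641 + 21300)/2 = 12470.5 km.
Half the transfer-orbit period gives t = π√(a_t³/μ) = 60380 s.
Converting: 60380 s ÷ 3600 s/hour = 16.77 hours.

t = 16.77 hours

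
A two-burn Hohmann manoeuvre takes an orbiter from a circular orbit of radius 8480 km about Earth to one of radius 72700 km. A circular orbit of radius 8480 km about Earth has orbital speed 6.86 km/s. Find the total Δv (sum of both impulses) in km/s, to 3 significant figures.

From the circular-orbit relation v² = μ/r at r = 8480 km: μ = v²r = (6.86)² × 8480 = 3.99065×10^5 km³/s².
Semi-major axis of the transfer orbit: a_t = (8480 + 72700)/2 = 40590 km.
Circular speed at r₁: v₁ = √(μ/r₁) = √(3.99065×10^5/8480) = 6.860 km/s.
Transfer-orbit speed at r₁ (vis-viva): v_p = √[μ(2/r₁ − 1/a_t)] = 9.181 km/s.
First burn Δv₁ = |v_p − v₁| = 2.321 km/s.
At r₂, v₂ = √(μ/r₂) = 2.343 km/s.
Transfer-orbit speed at r₂: v_a = √[μ(2/r₂ − 1/a_t)] = 1.071 km/s.
Second burn Δv₂ = |v₂ − v_a| = 1.272 km/s.
Δv = Δv₁ + Δv₂ = 2.321 + 1.272 = 3.593 km/s.

Δv = 3.59 km/s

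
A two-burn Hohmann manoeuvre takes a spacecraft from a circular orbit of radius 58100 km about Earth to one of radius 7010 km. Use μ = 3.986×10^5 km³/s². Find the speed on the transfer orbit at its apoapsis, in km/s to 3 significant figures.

v = 1.22 km/s

The Hohmann ellipse has a_t = (r₁ + r₂)/2 = 32555 km.
The apoapsis of the transfer ellipse is at r = 58100 km.
From the vis-viva equation, v = √[μ(2/r − 1/a_t)] = 1.215 km/s.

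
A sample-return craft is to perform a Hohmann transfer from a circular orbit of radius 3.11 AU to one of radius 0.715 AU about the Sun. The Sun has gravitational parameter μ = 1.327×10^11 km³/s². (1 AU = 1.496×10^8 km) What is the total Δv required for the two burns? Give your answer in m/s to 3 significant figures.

In km: r₁ = 3.11 × 1.496×10^8 = 4.65256×10^8 km; r₂ = 0.715 × 1.496×10^8 = 1.06964×10^8 km.
Semi-major axis of the transfer orbit: a_t = (4.65256×10^8 + 1.06964×10^8)/2 = 2.8611×10^8 km.
Circular speed at r₁: v₁ = √(μ/r₁) = √(1.327×10^11/4.65256×10^8) = 16.8884 km/s.
Transfer-orbit speed at r₁ (vis-viva equation): v_a = √[μ(2/r₁ − 1/a_t)] = 10.3262 km/s.
First burn Δv₁ = |v_a − v₁| = 6.5622 km/s.
At r₂, v₂ = √(μ/r₂) = 35.2222 km/s.
Transfer-orbit speed at r₂: v_p = √[μ(2/r₂ − 1/a_t)] = 44.9155 km/s.
Second burn Δv₂ = |v₂ − v_p| = 9.6933 km/s.
Total Δv = Δv₁ + Δv₂ = 16.26 km/s.

Δv = 16300 m/s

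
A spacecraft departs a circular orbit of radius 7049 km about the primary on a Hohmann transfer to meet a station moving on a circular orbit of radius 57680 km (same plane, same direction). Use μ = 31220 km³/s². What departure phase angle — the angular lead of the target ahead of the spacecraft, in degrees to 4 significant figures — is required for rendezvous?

The Hohmann ellipse has a_t = (r₁ + r₂)/2 = 32364.5 km.
The half-period of the transfer ellipse is t = π√(a_t³/μ) = 1.03523×10^5 s.
The target's mean motion on its circular orbit is ω₂ = √(μ/r₂³) = 1.27549×10^-5 rad/s.
Angle swept by the target during transfer: ω₂·t = 1.32043 rad = 75.66°.
The spacecraft traverses 180° on the transfer ellipse, so the target must lead by 180° − 75.66° = 104.3°.

φ = 104.3°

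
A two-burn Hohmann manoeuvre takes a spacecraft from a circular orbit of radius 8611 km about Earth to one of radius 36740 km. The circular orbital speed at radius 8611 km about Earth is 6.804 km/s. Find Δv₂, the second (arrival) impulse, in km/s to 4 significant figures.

From the circular-orbit relation v² = μ/r at r = 8611 km: μ = v²r = (6.804)² × 8611 = 3.98641×10^5 km³/s².
Semi-major axis of the transfer orbit: a_t = (8611 + 36740)/2 = 22675.5 km.
On the circular orbit at r = 36740 km, v_c = √(μ/r) = 3.294 km/s.
Transfer-orbit speed at the same r (vis-viva, a = a_t): v_t = √[μ(2/r − 1/a_t)] = 2.030 km/s.
Δv₂ = |v_t − v_c| = |2.030 − 3.294| = 1.264 km/s.

Δv₂ = 1.264 km/s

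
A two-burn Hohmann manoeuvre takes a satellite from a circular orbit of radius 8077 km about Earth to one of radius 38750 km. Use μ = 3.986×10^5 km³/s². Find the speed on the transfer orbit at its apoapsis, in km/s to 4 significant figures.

The Hohmann ellipse has a_t = (r₁ + r₂)/2 = 23413.5 km.
At apoapsis, r = 38750 km.
Vis-viva: v = √[μ(2/r − 1/a_t)] = √[3.986×10^5 × (2/38750 − 1/23413.5)] = 1.884 km/s.

v = 1.884 km/s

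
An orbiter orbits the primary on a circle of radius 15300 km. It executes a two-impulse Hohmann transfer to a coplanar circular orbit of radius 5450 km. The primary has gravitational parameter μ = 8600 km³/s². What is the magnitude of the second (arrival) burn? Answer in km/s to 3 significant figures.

Transfer-ellipse semi-major axis a_t = (r₁ + r₂)/2 = (15300 + 5450)/2 = 10375 km.
On the circular orbit at r = 5450 km, v_c = √(μ/r) = 1.2562 km/s.
Transfer-orbit speed at the same r (vis-viva, a = a_t): v_t = √[μ(2/r − 1/a_t)] = 1.5255 km/s.
Δv₂ = |v_t − v_c| = |1.5255 − 1.2562| = 0.2693 km/s.

Δv₂ = 0.269 km/s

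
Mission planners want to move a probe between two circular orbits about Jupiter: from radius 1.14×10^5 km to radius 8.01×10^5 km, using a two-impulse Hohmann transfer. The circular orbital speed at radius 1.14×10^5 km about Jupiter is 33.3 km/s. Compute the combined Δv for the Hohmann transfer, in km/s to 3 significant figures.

Δv = 17.1 km/s

From the circular-orbit relation v² = μ/r at r = 1.14×10^5 km: μ = v²r = (33.3)² × 1.14×10^5 = 1.26413×10^8 km³/s².
Transfer-ellipse semi-major axis a_t = (r₁ + r₂)/2 = (1.140×10^5 + 8.010×10^5)/2 = 4.575×10^5 km.
At r₁ the circular-orbit speed is v₁ = √(μ/r₁) = 33.30 km/s.
On the transfer ellipse at r₁, vis-viva gives v_p = √[μ(2/r₁ − 1/a_t)] = 44.06 km/s.
First burn Δv₁ = |v_p − v₁| = 10.76 km/s.
At r₂, v₂ = √(μ/r₂) = 12.563 km/s.
Transfer-orbit speed at r₂: v_a = √[μ(2/r₂ − 1/a_t)] = 6.2710 km/s.
Second burn Δv₂ = |v₂ − v_a| = 6.292 km/s.
Δv = Δv₁ + Δv₂ = 10.76 + 6.292 = 17.05 km/s.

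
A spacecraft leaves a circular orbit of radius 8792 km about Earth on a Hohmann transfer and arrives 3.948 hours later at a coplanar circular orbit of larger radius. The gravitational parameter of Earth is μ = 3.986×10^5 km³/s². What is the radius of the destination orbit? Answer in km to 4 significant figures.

r₂ = 31470 km

Transfer time t = 3.948 hours = 14212.8 s, and t = π√(a_t³/μ).
So a_t = (μ t²/π²)^(1/3) = (3.986×10^5 × (14212.8)² / π²)^(1/3) = 20131 km.
Since a_t = (r₁ + r₂)/2, r₂ = 2a_t − r₁ = 2×20131 − 8792 = 31470 km.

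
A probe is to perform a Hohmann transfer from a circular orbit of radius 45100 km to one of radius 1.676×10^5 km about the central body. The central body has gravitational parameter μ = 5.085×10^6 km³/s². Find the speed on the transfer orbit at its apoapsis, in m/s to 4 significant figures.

Semi-major axis of the transfer orbit: a_t = (45100 + 1.676×10^5)/2 = 1.0635×10^5 km.
At apoapsis, r = 1.676×10^5 km.
From the vis-viva equation, v = √[μ(2/r − 1/a_t)] = 3.587 km/s.

v = 3587 m/s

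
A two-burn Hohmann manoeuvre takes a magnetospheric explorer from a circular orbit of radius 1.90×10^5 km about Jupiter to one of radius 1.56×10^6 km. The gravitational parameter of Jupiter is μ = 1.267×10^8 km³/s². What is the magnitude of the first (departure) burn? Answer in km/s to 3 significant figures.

Δv₁ = 8.66 km/s

Semi-major axis of the transfer orbit: a_t = (1.900×10^5 + 1.560×10^6)/2 = 8.750×10^5 km.
On the circular orbit at r = 1.900×10^5 km, v_c = √(μ/r) = 25.823 km/s.
Transfer-orbit speed at the same r (vis-viva, a = a_t): v_t = √[μ(2/r − 1/a_t)] = 34.480 km/s.
Δv₁ = |v_t − v_c| = |34.480 − 25.823| = 8.657 km/s.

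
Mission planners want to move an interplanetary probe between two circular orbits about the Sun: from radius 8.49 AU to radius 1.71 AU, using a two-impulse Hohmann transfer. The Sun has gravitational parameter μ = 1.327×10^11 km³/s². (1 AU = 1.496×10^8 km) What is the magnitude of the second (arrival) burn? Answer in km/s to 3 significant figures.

In km: r₁ = 8.49 × 1.496×10^8 = 1.270104×10^9 km; r₂ = 1.71 × 1.496×10^8 = 2.55816×10^8 km.
Semi-major axis of the transfer orbit: a_t = (1.270104×10^9 + 2.55816×10^8)/2 = 7.6296×10^8 km.
Circular speed at r = 2.55816×10^8 km: v_c = √(μ/r) = 22.78 km/s.
Transfer-orbit speed at the same r (vis-viva, a = a_t): v_t = √[μ(2/r − 1/a_t)] = 29.39 km/s.
Δv₂ = |v_t − v_c| = |29.39 − 22.78| = 6.610 km/s.

Δv₂ = 6.61 km/s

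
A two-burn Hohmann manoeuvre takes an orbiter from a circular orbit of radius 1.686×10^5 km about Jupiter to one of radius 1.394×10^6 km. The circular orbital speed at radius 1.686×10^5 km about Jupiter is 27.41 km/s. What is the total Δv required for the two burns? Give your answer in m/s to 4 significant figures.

From the circular-orbit relation v² = μ/r at r = 1.686×10^5 km: μ = v²r = (27.41)² × 1.686×10^5 = 1.26671×10^8 km³/s².
Semi-major axis of the transfer orbit: a_t = (1.686×10^5 + 1.394×10^6)/2 = 7.813×10^5 km.
At r₁ the circular-orbit speed is v₁ = √(μ/r₁) = 27.410 km/s.
On the transfer ellipse at r₁, v² = μ(2/r − 1/a) gives v_p = √[μ(2/r₁ − 1/a_t)] = 36.613 km/s.
First burn Δv₁ = |v_p − v₁| = 9.203 km/s.
Circular speed at r₂: v₂ = √(μ/r₂) = 9.532 km/s.
Transfer-orbit speed at r₂: v_a = √[μ(2/r₂ − 1/a_t)] = 4.428 km/s.
Second burn Δv₂ = |v₂ − v_a| = 5.104 km/s.
Total Δv = Δv₁ + Δv₂ = 14.31 km/s.

Δv = 14310 m/s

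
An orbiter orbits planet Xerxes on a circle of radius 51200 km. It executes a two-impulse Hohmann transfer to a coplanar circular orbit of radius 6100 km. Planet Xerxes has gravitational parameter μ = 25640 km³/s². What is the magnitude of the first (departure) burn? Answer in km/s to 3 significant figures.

Semi-major axis of the transfer orbit: a_t = (51200 + 6100)/2 = 28650 km.
On the circular orbit at r = 51200 km, v_c = √(μ/r) = 0.70766 km/s.
Vis-viva on the transfer ellipse at r = 51200 km gives v_t = √[μ(2/r − 1/a_t)] = 0.32653 km/s.
Δv₁ = |v_t − v_c| = |0.32653 − 0.70766| = 0.3811 km/s.

Δv₁ = 0.381 km/s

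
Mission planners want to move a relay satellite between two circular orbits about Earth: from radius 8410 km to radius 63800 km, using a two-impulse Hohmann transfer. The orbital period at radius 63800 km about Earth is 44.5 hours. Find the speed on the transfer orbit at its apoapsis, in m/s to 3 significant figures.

From Kepler's third law T² = 4π²r³/μ at r = 63800 km, T = 44.5 hours = 44.5 × 3600 s = 1.602×10^5 s: μ = 4π²r³/T² = 3.99482×10^5 km³/s².
Transfer-ellipse semi-major axis a_t = (r₁ + r₂)/2 = (8410 + 63800)/2 = 36105 km.
The apoapsis of the transfer ellipse is at r = 63800 km.
Vis-viva: v = √[μ(2/r − 1/a_t)] = √[3.99482×10^5 × (2/63800 − 1/36105)] = 1.208 km/s.

v = 1210 m/s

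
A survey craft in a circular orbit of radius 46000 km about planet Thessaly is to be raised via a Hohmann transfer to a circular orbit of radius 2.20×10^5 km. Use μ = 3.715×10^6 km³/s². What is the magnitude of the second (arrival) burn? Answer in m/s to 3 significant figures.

Δv₂ = 1690 m/s

Semi-major axis of the transfer orbit: a_t = (46000 + 2.200×10^5)/2 = 1.330×10^5 km.
Circular speed at r = 2.200×10^5 km: v_c = √(μ/r) = 4.1093 km/s.
Transfer-orbit speed at the same r (vis-viva, a = a_t): v_t = √[μ(2/r − 1/a_t)] = 2.4167 km/s.
Δv₂ = |v_t − v_c| = |2.4167 − 4.1093| = 1.693 km/s.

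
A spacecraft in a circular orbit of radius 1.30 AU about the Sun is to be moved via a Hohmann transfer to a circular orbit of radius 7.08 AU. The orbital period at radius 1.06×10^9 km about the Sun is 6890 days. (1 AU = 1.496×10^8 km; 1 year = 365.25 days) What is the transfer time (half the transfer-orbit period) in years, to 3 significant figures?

t = 4.29 years

From Kepler's third law T² = 4π²r³/μ at r = 1.06×10^9 km, T = 6890 days = 6890 × 86400 s = 5.95296×10^8 s: μ = 4π²r³/T² = 1.32682×10^11 km³/s².
In km: r₁ = 1.30 × 1.496×10^8 = 1.9448×10^8 km; r₂ = 7.08 × 1.496×10^8 = 1.059168×10^9 km.
The Hohmann ellipse has a_t = (r₁ + r₂)/2 = 6.26824×10^8 km.
By Kepler's third law the transfer-orbit period is T = 2π√(a_t³/μ), so t = T/2 = 1.354×10^8 s.
Converting: 1.354×10^8 s ÷ 3.15576×10^7 s/year (365.25 × 86400) = 4.29 years.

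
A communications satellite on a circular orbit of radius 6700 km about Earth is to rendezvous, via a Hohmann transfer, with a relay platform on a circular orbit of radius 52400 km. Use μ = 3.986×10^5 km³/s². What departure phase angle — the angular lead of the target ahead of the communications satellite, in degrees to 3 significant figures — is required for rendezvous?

φ = 104°

Semi-major axis of the transfer orbit: a_t = (6700 + 52400)/2 = 29550 km.
Transfer time t = π√(a_t³/μ) = 25276.5 s.
Target angular speed ω₂ = √(μ/r₂³) = 5.26346×10^-5 rad/s.
Angle swept by the target during transfer: ω₂·t = 1.3304 rad = 76.23°.
The communications satellite traverses 180° on the transfer ellipse, so the target must lead by 180° − 76.23° = 104°.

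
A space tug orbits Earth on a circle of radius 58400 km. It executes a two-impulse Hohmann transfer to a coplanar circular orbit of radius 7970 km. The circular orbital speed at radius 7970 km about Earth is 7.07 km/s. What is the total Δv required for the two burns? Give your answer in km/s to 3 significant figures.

Δv = 3.64 km/s

From the circular-orbit relation v² = μ/r at r = 7970 km: μ = v²r = (7.07)² × 7970 = 3.98380×10^5 km³/s².
The Hohmann ellipse has a_t = (r₁ + r₂)/2 = 33185 km.
Circular speed at r₁: v₁ = √(μ/r₁) = √(3.98380×10^5/58400) = 2.612 km/s.
Transfer-orbit speed at r₁ (vis-viva equation): v_a = √[μ(2/r₁ − 1/a_t)] = 1.280 km/s.
First burn Δv₁ = |v_a − v₁| = 1.332 km/s.
Circular speed at r₂: v₂ = √(μ/r₂) = 7.070 km/s.
Transfer-orbit speed at r₂: v_p = √[μ(2/r₂ − 1/a_t)] = 9.379 km/s.
Second burn Δv₂ = |v₂ − v_p| = 2.309 km/s.
Δv = Δv₁ + Δv₂ = 1.332 + 2.309 = 3.641 km/s.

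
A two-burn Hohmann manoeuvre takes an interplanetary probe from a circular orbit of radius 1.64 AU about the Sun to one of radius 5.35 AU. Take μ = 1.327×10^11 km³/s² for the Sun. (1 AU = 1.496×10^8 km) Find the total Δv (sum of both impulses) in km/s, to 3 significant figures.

Δv = 9.57 km/s

In km: r₁ = 1.64 × 1.496×10^8 = 2.45344×10^8 km; r₂ = 5.35 × 1.496×10^8 = 8.0036×10^8 km.
Transfer-ellipse semi-major axis a_t = (r₁ + r₂)/2 = (2.45344×10^8 + 8.0036×10^8)/2 = 5.22852×10^8 km.
Circular speed at r₁: v₁ = √(μ/r₁) = √(1.327×10^11/2.45344×10^8) = 23.257 km/s.
On the transfer ellipse at r₁, vis-viva equation gives v_p = √[μ(2/r₁ − 1/a_t)] = 28.774 km/s.
First burn Δv₁ = |v_p − v₁| = 5.517 km/s.
Circular speed at r₂: v₂ = √(μ/r₂) = 12.8764 km/s.
Transfer-orbit speed at r₂: v_a = √[μ(2/r₂ − 1/a_t)] = 8.82046 km/s.
Second burn Δv₂ = |v₂ − v_a| = 4.056 km/s.
Δv = Δv₁ + Δv₂ = 5.517 + 4.056 = 9.573 km/s.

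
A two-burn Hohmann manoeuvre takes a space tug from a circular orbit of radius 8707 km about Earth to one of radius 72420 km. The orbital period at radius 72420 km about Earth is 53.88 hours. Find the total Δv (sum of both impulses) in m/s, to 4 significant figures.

Δv = 3533 m/s

From Kepler's third law T² = 4π²r³/μ at r = 72420 km, T = 53.88 hours = 53.88 × 3600 s = 1.93968×10^5 s: μ = 4π²r³/T² = 3.98543×10^5 km³/s².
Transfer-ellipse semi-major axis a_t = (r₁ + r₂)/2 = (8707 + 72420)/2 = 40563.5 km.
Circular speed at r₁: v₁ = √(μ/r₁) = √(3.98543×10^5/8707) = 6.766 km/s.
Transfer-orbit speed at r₁ (v² = μ(2/r − 1/a)): v_p = √[μ(2/r₁ − 1/a_t)] = 9.040 km/s.
First burn Δv₁ = |v_p − v₁| = 2.274 km/s.
Circular speed at r₂: v₂ = √(μ/r₂) = 2.346 km/s.
Transfer-orbit speed at r₂: v_a = √[μ(2/r₂ − 1/a_t)] = 1.087 km/s.
Second burn Δv₂ = |v₂ − v_a| = 1.259 km/s.
Total Δv = Δv₁ + Δv₂ = 3.533 km/s.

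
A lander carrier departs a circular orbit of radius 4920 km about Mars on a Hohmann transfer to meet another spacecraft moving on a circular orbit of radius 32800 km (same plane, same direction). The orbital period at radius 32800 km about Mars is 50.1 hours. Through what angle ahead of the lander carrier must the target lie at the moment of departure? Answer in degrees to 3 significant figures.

φ = 102°

From Kepler's third law T² = 4π²r³/μ at r = 32800 km, T = 50.1 hours = 50.1 × 3600 s = 1.8036×10^5 s: μ = 4π²r³/T² = 42825.3 km³/s².
Semi-major axis of the transfer orbit: a_t = (4920 + 32800)/2 = 18860 km.
Transfer time t = π√(a_t³/μ) = 39320 s.
Target angular speed ω₂ = √(μ/r₂³) = 3.4837×10^-5 rad/s.
Angle swept by the target during transfer: ω₂·t = 1.3698 rad = 78.48°.
The lander carrier traverses 180° on the transfer ellipse, so the target must lead by 180° − 78.48° = 102°.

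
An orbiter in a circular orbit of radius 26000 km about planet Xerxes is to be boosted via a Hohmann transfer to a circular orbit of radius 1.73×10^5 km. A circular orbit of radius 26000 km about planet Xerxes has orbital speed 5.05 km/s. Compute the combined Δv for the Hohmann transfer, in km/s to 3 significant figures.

Δv = 2.57 km/s

From the circular-orbit relation v² = μ/r at r = 26000 km: μ = v²r = (5.05)² × 26000 = 6.63065×10^5 km³/s².
Semi-major axis of the transfer orbit: a_t = (26000 + 1.730×10^5)/2 = 99500 km.
Circular speed at r₁: v₁ = √(μ/r₁) = √(6.63065×10^5/26000) = 5.050 km/s.
On the transfer ellipse at r₁, v² = μ(2/r − 1/a) gives v_p = √[μ(2/r₁ − 1/a_t)] = 6.659 km/s.
First burn Δv₁ = |v_p − v₁| = 1.609 km/s.
At r₂, v₂ = √(μ/r₂) = 1.958 km/s.
Transfer-orbit speed at r₂: v_a = √[μ(2/r₂ − 1/a_t)] = 1.001 km/s.
Second burn Δv₂ = |v₂ − v_a| = 0.9570 km/s.
Total Δv = Δv₁ + Δv₂ = 2.566 km/s.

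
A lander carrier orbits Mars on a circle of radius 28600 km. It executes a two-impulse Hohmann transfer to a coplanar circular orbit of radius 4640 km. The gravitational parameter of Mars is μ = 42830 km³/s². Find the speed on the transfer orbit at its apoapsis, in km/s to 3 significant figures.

v = 0.647 km/s

Semi-major axis of the transfer orbit: a_t = (28600 + 4640)/2 = 16620 km.
At apoapsis, r = 28600 km.
Applying v² = μ(2/r − 1/a_t): v = 0.6466 km/s.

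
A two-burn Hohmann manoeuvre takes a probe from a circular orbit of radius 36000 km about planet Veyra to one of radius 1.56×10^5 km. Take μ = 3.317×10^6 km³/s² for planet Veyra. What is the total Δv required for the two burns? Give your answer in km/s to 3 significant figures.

Δv = 4.42 km/s

Semi-major axis of the transfer orbit: a_t = (36000 + 1.560×10^5)/2 = 96000 km.
Circular speed at r₁: v₁ = √(μ/r₁) = √(3.317×10^6/36000) = 9.59890 km/s.
Transfer-orbit speed at r₁ (vis-viva equation): v_p = √[μ(2/r₁ − 1/a_t)] = 12.2362 km/s.
First burn Δv₁ = |v_p − v₁| = 2.6373 km/s.
Circular speed at r₂: v₂ = √(μ/r₂) = 4.61116 km/s.
Transfer-orbit speed at r₂: v_a = √[μ(2/r₂ − 1/a_t)] = 2.82375 km/s.
Second burn Δv₂ = |v₂ − v_a| = 1.7874 km/s.
Δv = Δv₁ + Δv₂ = 2.6373 + 1.7874 = 4.425 km/s.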